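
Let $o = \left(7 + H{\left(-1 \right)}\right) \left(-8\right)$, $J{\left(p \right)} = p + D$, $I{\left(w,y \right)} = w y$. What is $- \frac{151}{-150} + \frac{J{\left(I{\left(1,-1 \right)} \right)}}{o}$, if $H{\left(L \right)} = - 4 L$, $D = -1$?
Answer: $\frac{3397}{3300} \approx 1.0294$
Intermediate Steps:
$J{\left(p \right)} = -1 + p$ ($J{\left(p \right)} = p - 1 = -1 + p$)
$o = -88$ ($o = \left(7 - -4\right) \left(-8\right) = \left(7 + 4\right) \left(-8\right) = 11 \left(-8\right) = -88$)
$- \frac{151}{-150} + \frac{J{\left(I{\left(1,-1 \right)} \right)}}{o} = - \frac{151}{-150} + \frac{-1 + 1 \left(-1\right)}{-88} = \left(-151\right) \left(- \frac{1}{150}\right) + \left(-1 - 1\right) \left(- \frac{1}{88}\right) = \frac{151}{150} - - \frac{1}{44} = \frac{151}{150} + \frac{1}{44} = \frac{3397}{3300}$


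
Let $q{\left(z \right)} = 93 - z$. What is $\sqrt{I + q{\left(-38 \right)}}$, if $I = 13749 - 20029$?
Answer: $i \sqrt{6149} \approx 78.416 i$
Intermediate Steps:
$I = -6280$
$\sqrt{I + q{\left(-38 \right)}} = \sqrt{-6280 + \left(93 - -38\right)} = \sqrt{-6280 + \left(93 + 38\right)} = \sqrt{-6280 + 131} = \sqrt{-6149} = i \sqrt{6149}$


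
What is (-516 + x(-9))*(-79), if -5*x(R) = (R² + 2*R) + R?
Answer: 208086/5 ≈ 41617.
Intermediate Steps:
x(R) = -3*R/5 - R²/5 (x(R) = -((R² + 2*R) + R)/5 = -(R² + 3*R)/5 = -3*R/5 - R²/5)
(-516 + x(-9))*(-79) = (-516 - ⅕*(-9)*(3 - 9))*(-79) = (-516 - ⅕*(-9)*(-6))*(-79) = (-516 - 54/5)*(-79) = -2634/5*(-79) = 208086/5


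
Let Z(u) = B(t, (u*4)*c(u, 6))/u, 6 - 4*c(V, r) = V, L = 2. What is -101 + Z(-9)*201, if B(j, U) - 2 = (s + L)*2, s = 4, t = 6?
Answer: -1241/3 ≈ -413.67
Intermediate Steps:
c(V, r) = 3/2 - V/4
B(j, U) = 14 (B(j, U) = 2 + (4 + 2)*2 = 2 + 6*2 = 2 + 12 = 14)
Z(u) = 14/u
-101 + Z(-9)*201 = -101 + (14/(-9))*201 = -101 + (14*(-1/9))*201 = -101 - 14/9*201 = -101 - 938/3 = -1241/3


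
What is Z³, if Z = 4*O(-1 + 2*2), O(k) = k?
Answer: 1728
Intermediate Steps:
Z = 12 (Z = 4*(-1 + 2*2) = 4*(-1 + 4) = 4*3 = 12)
Z³ = 12³ = 1728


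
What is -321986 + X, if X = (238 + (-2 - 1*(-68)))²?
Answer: -229570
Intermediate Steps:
X = 92416 (X = (238 + (-2 + 68))² = (238 + 66)² = 304² = 92416)
-321986 + X = -321986 + 92416 = -229570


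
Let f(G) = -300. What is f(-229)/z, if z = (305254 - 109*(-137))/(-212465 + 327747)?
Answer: -11528200/106729 ≈ -108.01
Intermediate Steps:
z = 320187/115282 (z = (305254 + 14933)/115282 = 320187*(1/115282) = 320187/115282 ≈ 2.7774)
f(-229)/z = -300/320187/115282 = -300*115282/320187 = -11528200/106729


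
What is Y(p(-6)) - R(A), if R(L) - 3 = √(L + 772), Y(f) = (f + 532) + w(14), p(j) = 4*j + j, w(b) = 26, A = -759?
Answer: 525 - √13 ≈ 521.39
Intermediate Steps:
p(j) = 5*j
Y(f) = 558 + f (Y(f) = (f + 532) + 26 = (532 + f) + 26 = 558 + f)
R(L) = 3 + √(772 + L) (R(L) = 3 + √(L + 772) = 3 + √(772 + L))
Y(p(-6)) - R(A) = (558 + 5*(-6)) - (3 + √(772 - 759)) = (558 - 30) - (3 + √13) = 528 + (-3 - √13) = 525 - √13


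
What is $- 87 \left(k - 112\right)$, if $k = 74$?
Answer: $3306$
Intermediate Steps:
$- 87 \left(k - 112\right) = - 87 \left(74 - 112\right) = \left(-87\right) \left(-38\right) = 3306$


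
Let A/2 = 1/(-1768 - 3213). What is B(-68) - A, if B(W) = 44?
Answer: 219166/4981 ≈ 44.000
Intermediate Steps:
A = -2/4981 (A = 2/(-1768 - 3213) = 2/(-4981) = 2*(-1/4981) = -2/4981 ≈ -0.00040153)
B(-68) - A = 44 - 1*(-2/4981) = 44 + 2/4981 = 219166/4981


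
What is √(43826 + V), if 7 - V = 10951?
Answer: √32882 ≈ 181.33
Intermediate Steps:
V = -10944 (V = 7 - 1*10951 = 7 - 10951 = -10944)
√(43826 + V) = √(43826 - 10944) = √32882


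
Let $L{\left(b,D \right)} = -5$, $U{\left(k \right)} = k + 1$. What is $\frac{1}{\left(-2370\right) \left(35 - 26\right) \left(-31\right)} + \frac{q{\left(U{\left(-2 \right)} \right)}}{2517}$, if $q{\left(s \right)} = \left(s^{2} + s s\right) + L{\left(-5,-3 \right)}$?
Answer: $- \frac{660391}{554771970} \approx -0.0011904$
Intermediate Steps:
$U{\left(k \right)} = 1 + k$
$q{\left(s \right)} = -5 + 2 s^{2}$ ($q{\left(s \right)} = \left(s^{2} + s s\right) - 5 = \left(s^{2} + s^{2}\right) - 5 = 2 s^{2} - 5 = -5 + 2 s^{2}$)
$\frac{1}{\left(-2370\right) \left(35 - 26\right) \left(-31\right)} + \frac{q{\left(U{\left(-2 \right)} \right)}}{2517} = \frac{1}{\left(-2370\right) \left(35 - 26\right) \left(-31\right)} + \frac{-5 + 2 \left(1 - 2\right)^{2}}{2517} = - \frac{1}{2370 \cdot 9 \left(-31\right)} + \left(-5 + 2 \left(-1\right)^{2}\right) \frac{1}{2517} = - \frac{1}{2370 \left(-279\right)} + \left(-5 + 2 \cdot 1\right) \frac{1}{2517} = \left(- \frac{1}{2370}\right) \left(- \frac{1}{279}\right) + \left(-5 + 2\right) \frac{1}{2517} = \frac{1}{661230} - \frac{1}{839} = - \frac{660391}{554771970}$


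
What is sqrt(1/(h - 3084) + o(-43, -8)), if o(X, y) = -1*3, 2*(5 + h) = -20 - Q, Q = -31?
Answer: I*sqrt(114108001)/6167 ≈ 1.7321*I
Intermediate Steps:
h = 1/2 (h = -5 + (-20 - 1*(-31))/2 = -5 + (-20 + 31)/2 = -5 + (1/2)*11 = -5 + 11/2 = 1/2 ≈ 0.50000)
o(X, y) = -3
sqrt(1/(h - 3084) + o(-43, -8)) = sqrt(1/(1/2 - 3084) - 3) = sqrt(1/(-6167/2) - 3) = sqrt(-2/6167 - 3) = sqrt(-18503/6167) = I*sqrt(114108001)/6167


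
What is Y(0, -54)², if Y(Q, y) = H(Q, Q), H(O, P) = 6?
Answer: 36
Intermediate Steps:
Y(Q, y) = 6
Y(0, -54)² = 6² = 36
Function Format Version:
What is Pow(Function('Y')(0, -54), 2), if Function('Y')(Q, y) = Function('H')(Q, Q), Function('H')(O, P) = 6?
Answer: 36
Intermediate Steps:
Function('Y')(Q, y) = 6
Pow(Function('Y')(0, -54), 2) = Pow(6, 2) = 36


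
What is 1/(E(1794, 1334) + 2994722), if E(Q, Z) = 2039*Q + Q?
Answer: 1/6654482 ≈ 1.5027e-7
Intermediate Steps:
E(Q, Z) = 2040*Q
1/(E(1794, 1334) + 2994722) = 1/(2040*1794 + 2994722) = 1/(3659760 + 2994722) = 1/6654482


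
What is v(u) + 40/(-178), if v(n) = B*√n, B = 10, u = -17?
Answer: -20/89 + 10*I*√17 ≈ -0.22472 + 41.231*I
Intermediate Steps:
v(n) = 10*√n
v(u) + 40/(-178) = 10*√(-17) + 40/(-178) = 10*(I*√17) - 1/178*40 = 10*I*√17 - 20/89 = -20/89 + 10*I*√17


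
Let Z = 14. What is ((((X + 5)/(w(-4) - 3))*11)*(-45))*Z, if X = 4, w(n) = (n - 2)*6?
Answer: 20790/13 ≈ 1599.2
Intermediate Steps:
w(n) = -12 + 6*n (w(n) = (-2 + n)*6 = -12 + 6*n)
((((X + 5)/(w(-4) - 3))*11)*(-45))*Z = ((((4 + 5)/((-12 + 6*(-4)) - 3))*11)*(-45))*14 = (((9/((-12 - 24) - 3))*11)*(-45))*14 = (((9/(-36 - 3))*11)*(-45))*14 = (((9/(-39))*11)*(-45))*14 = (((9*(-1/39))*11)*(-45))*14 = (-3/13*11*(-45))*14 = -33/13*(-45)*14 = (1485/13)*14 = 20790/13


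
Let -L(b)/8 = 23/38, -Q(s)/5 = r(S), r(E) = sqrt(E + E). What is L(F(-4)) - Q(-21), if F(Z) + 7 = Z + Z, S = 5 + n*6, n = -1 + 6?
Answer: -92/19 + 5*sqrt(70) ≈ 36.991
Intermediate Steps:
n = 5
S = 35 (S = 5 + 5*6 = 5 + 30 = 35)
r(E) = sqrt(2)*sqrt(E) (r(E) = sqrt(2*E) = sqrt(2)*sqrt(E))
Q(s) = -5*sqrt(70) (Q(s) = -5*sqrt(2)*sqrt(35) = -5*sqrt(70))
F(Z) = -7 + 2*Z (F(Z) = -7 + (Z + Z) = -7 + 2*Z)
L(b) = -92/19 (L(b) = -184/38 = -8*23/38 = -92/19)
L(F(-4)) - Q(-21) = -92/19 - (-5)*sqrt(70) = -92/19 + 5*sqrt(70)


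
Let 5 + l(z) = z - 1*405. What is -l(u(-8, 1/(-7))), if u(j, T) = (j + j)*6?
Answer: 506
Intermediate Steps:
u(j, T) = 12*j (u(j, T) = (2*j)*6 = 12*j)
l(z) = -410 + z (l(z) = -5 + (z - 1*405) = -5 + (z - 405) = -5 + (-405 + z) = -410 + z)
-l(u(-8, 1/(-7))) = -(-410 + 12*(-8)) = -(-410 - 96) = -1*(-506) = 506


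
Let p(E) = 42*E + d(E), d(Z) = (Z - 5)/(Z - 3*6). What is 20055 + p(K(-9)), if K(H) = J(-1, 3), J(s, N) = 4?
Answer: 283123/14 ≈ 20223.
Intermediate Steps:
K(H) = 4
d(Z) = (-5 + Z)/(-18 + Z) (d(Z) = (-5 + Z)/(Z - 18) = (-5 + Z)/(-18 + Z))
p(E) = 42*E + (-5 + E)/(-18 + E)
20055 + p(K(-9)) = 20055 + (-5 + 4 + 42*4*(-18 + 4))/(-18 + 4) = 20055 + (-5 + 4 + 42*4*(-14))/(-14) = 20055 - (-5 + 4 - 2352)/14 = 20055 - 1/14*(-2353) = 20055 + 2353/14 = 283123/14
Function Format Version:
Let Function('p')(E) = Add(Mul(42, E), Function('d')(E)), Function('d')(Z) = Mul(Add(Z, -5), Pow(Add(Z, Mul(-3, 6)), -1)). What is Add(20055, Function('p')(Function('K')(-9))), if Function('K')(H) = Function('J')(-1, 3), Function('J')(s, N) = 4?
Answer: Rational(283123, 14) ≈ 20223.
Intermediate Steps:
Function('K')(H) = 4
Function('d')(Z) = Mul(Pow(Add(-18, Z), -1), Add(-5, Z)) (Function('d')(Z) = Mul(Add(-5, Z), Pow(Add(Z, -18), -1)) = Mul(Add(-5, Z), Pow(Add(-18, Z), -1)) = Mul(Pow(Add(-18, Z), -1), Add(-5, Z)))
Function('p')(E) = Add(Mul(42, E), Mul(Pow(Add(-18, E), -1), Add(-5, E)))
Add(20055, Function('p')(Function('K')(-9))) = Add(20055, Mul(Pow(Add(-18, 4), -1), Add(-5, 4, Mul(42, 4, Add(-18, 4))))) = Add(20055, Mul(Pow(-14, -1), Add(-5, 4, Mul(42, 4, -14)))) = Add(20055, Mul(Rational(-1, 14), Add(-5, 4, -2352))) = Add(20055, Mul(Rational(-1, 14), -2353)) = Add(20055, Rational(2353, 14)) = Rational(283123, 14)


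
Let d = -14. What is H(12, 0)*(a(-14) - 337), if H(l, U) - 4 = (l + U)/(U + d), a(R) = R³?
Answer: -67782/7 ≈ -9683.1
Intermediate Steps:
H(l, U) = 4 + (U + l)/(-14 + U) (H(l, U) = 4 + (l + U)/(U - 14) = 4 + (U + l)/(-14 + U))
H(12, 0)*(a(-14) - 337) = ((-56 + 12 + 5*0)/(-14 + 0))*((-14)³ - 337) = ((-56 + 12 + 0)/(-14))*(-2744 - 337) = -1/14*(-44)*(-3081) = (22/7)*(-3081) = -67782/7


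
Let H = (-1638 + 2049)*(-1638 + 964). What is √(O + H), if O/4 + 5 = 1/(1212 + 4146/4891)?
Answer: 2*I*√12434400562951446/423717 ≈ 526.34*I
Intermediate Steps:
O = -59310598/2966019 (O = -20 + 4/(1212 + 4146/4891) = -20 + 4/(5932038/4891) = -20 + 4*(4891/5932038) = -20 + 9782/2966019 = -59310598/2966019 ≈ -19.997)
H = -277014 (H = 411*(-674) = -277014)
√(O + H) = √(-59310598/2966019 - 277014) = √(-821688097864/2966019) = 2*I*√12434400562951446/423717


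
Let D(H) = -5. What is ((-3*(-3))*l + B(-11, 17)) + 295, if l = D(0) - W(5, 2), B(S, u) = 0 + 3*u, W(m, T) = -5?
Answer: 346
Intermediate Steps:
B(S, u) = 3*u
l = 0 (l = -5 - 1*(-5) = -5 + 5 = 0)
((-3*(-3))*l + B(-11, 17)) + 295 = (-3*(-3)*0 + 3*17) + 295 = (9*0 + 51) + 295 = (0 + 51) + 295 = 51 + 295 = 346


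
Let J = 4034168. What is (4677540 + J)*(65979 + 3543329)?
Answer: 31443237378064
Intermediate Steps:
(4677540 + J)*(65979 + 3543329) = (4677540 + 4034168)*(65979 + 3543329) = 8711708*3609308 = 31443237378064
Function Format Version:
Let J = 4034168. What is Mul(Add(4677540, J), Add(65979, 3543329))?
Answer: 31443237378064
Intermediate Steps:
Mul(Add(4677540, J), Add(65979, 3543329)) = Mul(Add(4677540, 4034168), Add(65979, 3543329)) = Mul(8711708, 3609308) = 31443237378064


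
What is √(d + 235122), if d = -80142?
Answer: 6*√4305 ≈ 393.67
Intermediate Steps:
√(d + 235122) = √(-80142 + 235122) = √154980 = 6*√4305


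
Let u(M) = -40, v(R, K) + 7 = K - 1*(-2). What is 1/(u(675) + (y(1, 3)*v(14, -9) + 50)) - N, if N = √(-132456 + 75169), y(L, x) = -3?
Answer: 1/52 - I*√57287 ≈ 0.019231 - 239.35*I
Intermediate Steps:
v(R, K) = -5 + K (v(R, K) = -7 + (K - 1*(-2)) = -7 + (K + 2) = -7 + (2 + K) = -5 + K)
N = I*√57287 (N = √(-57287) = I*√57287 ≈ 239.35*I)
1/(u(675) + (y(1, 3)*v(14, -9) + 50)) - N = 1/(-40 + (-3*(-5 - 9) + 50)) - I*√57287 = 1/(-40 + (-3*(-14) + 50)) - I*√57287 = 1/(-40 + (42 + 50)) - I*√57287 = 1/(-40 + 92) - I*√57287 = 1/52 - I*√57287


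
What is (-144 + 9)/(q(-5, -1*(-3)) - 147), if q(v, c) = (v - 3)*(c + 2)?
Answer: 135/187 ≈ 0.72192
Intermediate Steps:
q(v, c) = (-3 + v)*(2 + c)
(-144 + 9)/(q(-5, -1*(-3)) - 147) = (-144 + 9)/((-6 - (-3)*(-3) + 2*(-5) - 1*(-3)*(-5)) - 147) = -135/((-6 - 3*3 - 10 + 3*(-5)) - 147) = -135/((-6 - 9 - 10 - 15) - 147) = -135/(-40 - 147) = -135/(-187) = -1/187*(-135) = 135/187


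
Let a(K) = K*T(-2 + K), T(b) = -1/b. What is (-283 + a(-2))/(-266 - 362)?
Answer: 567/1256 ≈ 0.45143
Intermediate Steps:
a(K) = -K/(-2 + K) (a(K) = K*(-1/(-2 + K)) = -K/(-2 + K))
(-283 + a(-2))/(-266 - 362) = (-283 - 1*(-2)/(-2 - 2))/(-266 - 362) = (-283 - 1*(-2)/(-4))/(-628) = (-283 - 1*(-2)*(-¼))*(-1/628) = (-283 - ½)*(-1/628) = -567/2*(-1/628) = 567/1256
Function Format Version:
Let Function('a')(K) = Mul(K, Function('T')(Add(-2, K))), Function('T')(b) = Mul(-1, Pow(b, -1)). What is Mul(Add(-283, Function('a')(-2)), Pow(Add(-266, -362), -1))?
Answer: Rational(567, 1256) ≈ 0.45143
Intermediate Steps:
Function('a')(K) = Mul(-1, K, Pow(Add(-2, K), -1)) (Function('a')(K) = Mul(K, Mul(-1, Pow(Add(-2, K), -1))) = Mul(-1, K, Pow(Add(-2, K), -1)))
Mul(Add(-283, Function('a')(-2)), Pow(Add(-266, -362), -1)) = Mul(Add(-283, Mul(-1, -2, Pow(Add(-2, -2), -1))), Pow(Add(-266, -362), -1)) = Mul(Add(-283, Mul(-1, -2, Pow(-4, -1))), Pow(-628, -1)) = Mul(Add(-283, Mul(-1, -2, Rational(-1, 4))), Rational(-1, 628)) = Mul(Add(-283, Rational(-1, 2)), Rational(-1, 628)) = Mul(Rational(-567, 2), Rational(-1, 628)) = Rational(567, 1256)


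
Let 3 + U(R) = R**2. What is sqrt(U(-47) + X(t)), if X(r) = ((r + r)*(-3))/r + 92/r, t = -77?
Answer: 6*sqrt(362131)/77 ≈ 46.891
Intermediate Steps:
U(R) = -3 + R**2
X(r) = -6 + 92/r (X(r) = ((2*r)*(-3))/r + 92/r = (-6*r)/r + 92/r = -6 + 92/r)
sqrt(U(-47) + X(t)) = sqrt((-3 + (-47)**2) + (-6 + 92/(-77))) = sqrt((-3 + 2209) + (-6 + 92*(-1/77))) = sqrt(2206 + (-6 - 92/77)) = sqrt(2206 - 554/77) = sqrt(169308/77) = 6*sqrt(362131)/77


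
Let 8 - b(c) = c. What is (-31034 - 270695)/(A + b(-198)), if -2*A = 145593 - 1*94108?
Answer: 603458/51073 ≈ 11.816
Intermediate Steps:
b(c) = 8 - c
A = -51485/2 (A = -(145593 - 1*94108)/2 = -(145593 - 94108)/2 = -½*51485 = -51485/2 ≈ -25743.)
(-31034 - 270695)/(A + b(-198)) = (-31034 - 270695)/(-51485/2 + (8 - 1*(-198))) = -301729/(-51485/2 + (8 + 198)) = -301729/(-51485/2 + 206) = -301729/(-51073/2) = -301729*(-2/51073) = 603458/51073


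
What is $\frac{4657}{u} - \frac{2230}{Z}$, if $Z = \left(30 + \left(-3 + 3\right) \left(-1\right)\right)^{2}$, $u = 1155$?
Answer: $\frac{10771}{6930} \approx 1.5543$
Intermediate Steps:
$Z = 900$ ($Z = \left(30 + 0 \left(-1\right)\right)^{2} = \left(30 + 0\right)^{2} = 30^{2} = 900$)
$\frac{4657}{u} - \frac{2230}{Z} = \frac{4657}{1155} - \frac{2230}{900} = 4657 \cdot \frac{1}{1155} - \frac{223}{90} = \frac{4657}{1155} - \frac{223}{90} = \frac{10771}{6930}$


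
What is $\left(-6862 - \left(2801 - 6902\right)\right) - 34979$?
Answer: $-37740$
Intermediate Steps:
$\left(-6862 - \left(2801 - 6902\right)\right) - 34979 = \left(-6862 - -4101\right) - 34979 = \left(-6862 + 4101\right) - 34979 = -2761 - 34979 = -37740$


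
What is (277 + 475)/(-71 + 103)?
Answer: 47/2 ≈ 23.500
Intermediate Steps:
(277 + 475)/(-71 + 103) = 752/32 = 752*(1/32) = 47/2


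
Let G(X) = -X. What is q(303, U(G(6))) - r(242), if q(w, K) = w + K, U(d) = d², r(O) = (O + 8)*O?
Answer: -60161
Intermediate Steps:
r(O) = O*(8 + O) (r(O) = (8 + O)*O = O*(8 + O))
q(w, K) = K + w
q(303, U(G(6))) - r(242) = ((-1*6)² + 303) - 242*(8 + 242) = ((-6)² + 303) - 242*250 = (36 + 303) - 1*60500 = 339 - 60500 = -60161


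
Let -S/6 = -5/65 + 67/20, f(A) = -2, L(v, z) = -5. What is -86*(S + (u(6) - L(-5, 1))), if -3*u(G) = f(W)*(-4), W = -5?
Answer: 290207/195 ≈ 1488.2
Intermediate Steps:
u(G) = -8/3 (u(G) = -(-2)*(-4)/3 = -⅓*8 = -8/3)
S = -2553/130 (S = -6*(-5/65 + 67/20) = -6*(-5*1/65 + 67*(1/20)) = -6*(-1/13 + 67/20) = -6*851/260 = -2553/130 ≈ -19.638)
-86*(S + (u(6) - L(-5, 1))) = -86*(-2553/130 + (-8/3 - 1*(-5))) = -86*(-2553/130 + (-8/3 + 5)) = -86*(-2553/130 + 7/3) = -86*(-6749/390) = 290207/195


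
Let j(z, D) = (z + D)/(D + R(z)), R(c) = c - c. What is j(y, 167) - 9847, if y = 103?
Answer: -1644179/167 ≈ -9845.4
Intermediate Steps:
R(c) = 0
j(z, D) = (D + z)/D (j(z, D) = (z + D)/(D + 0) = (D + z)/D)
j(y, 167) - 9847 = (167 + 103)/167 - 9847 = (1/167)*270 - 9847 = 270/167 - 9847 = -1644179/167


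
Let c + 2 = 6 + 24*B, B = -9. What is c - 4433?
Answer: -4645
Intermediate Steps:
c = -212 (c = -2 + (6 + 24*(-9)) = -2 + (6 - 216) = -2 - 210 = -212)
c - 4433 = -212 - 4433 = -4645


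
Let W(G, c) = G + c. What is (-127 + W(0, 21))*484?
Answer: -51304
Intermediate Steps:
(-127 + W(0, 21))*484 = (-127 + (0 + 21))*484 = (-127 + 21)*484 = -106*484 = -51304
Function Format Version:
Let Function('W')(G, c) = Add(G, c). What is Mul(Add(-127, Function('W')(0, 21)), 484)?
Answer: -51304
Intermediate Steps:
Mul(Add(-127, Function('W')(0, 21)), 484) = Mul(Add(-127, Add(0, 21)), 484) = Mul(Add(-127, 21), 484) = Mul(-106, 484) = -51304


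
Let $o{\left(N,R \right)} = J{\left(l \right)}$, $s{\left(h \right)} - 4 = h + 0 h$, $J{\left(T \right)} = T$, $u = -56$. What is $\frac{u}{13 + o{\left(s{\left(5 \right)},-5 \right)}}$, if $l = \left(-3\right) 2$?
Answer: $-8$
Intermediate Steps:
$l = -6$
$s{\left(h \right)} = 4 + h$ ($s{\left(h \right)} = 4 + \left(h + 0 h\right) = 4 + \left(h + 0\right) = 4 + h$)
$o{\left(N,R \right)} = -6$
$\frac{u}{13 + o{\left(s{\left(5 \right)},-5 \right)}} = - \frac{56}{13 - 6} = - \frac{56}{7} = \left(-56\right) \frac{1}{7} = -8$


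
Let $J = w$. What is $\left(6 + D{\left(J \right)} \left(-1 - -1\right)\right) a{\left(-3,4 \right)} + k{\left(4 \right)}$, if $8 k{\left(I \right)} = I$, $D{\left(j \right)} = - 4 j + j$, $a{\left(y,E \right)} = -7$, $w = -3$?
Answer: $- \frac{83}{2} \approx -41.5$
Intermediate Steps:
$J = -3$
$D{\left(j \right)} = - 3 j$
$k{\left(I \right)} = \frac{I}{8}$
$\left(6 + D{\left(J \right)} \left(-1 - -1\right)\right) a{\left(-3,4 \right)} + k{\left(4 \right)} = \left(6 + \left(-3\right) \left(-3\right) \left(-1 - -1\right)\right) \left(-7\right) + \frac{1}{8} \cdot 4 = \left(6 + 9 \left(-1 + 1\right)\right) \left(-7\right) + \frac{1}{2} = \left(6 + 9 \cdot 0\right) \left(-7\right) + \frac{1}{2} = \left(6 + 0\right) \left(-7\right) + \frac{1}{2} = 6 \left(-7\right) + \frac{1}{2} = -42 + \frac{1}{2} = - \frac{83}{2}$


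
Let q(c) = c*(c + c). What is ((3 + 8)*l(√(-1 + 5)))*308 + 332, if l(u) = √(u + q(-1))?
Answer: 7108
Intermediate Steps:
q(c) = 2*c² (q(c) = c*(2*c) = 2*c²)
l(u) = √(2 + u) (l(u) = √(u + 2*(-1)²) = √(u + 2*1) = √(u + 2) = √(2 + u))
((3 + 8)*l(√(-1 + 5)))*308 + 332 = ((3 + 8)*√(2 + √(-1 + 5)))*308 + 332 = (11*√(2 + √4))*308 + 332 = (11*√(2 + 2))*308 + 332 = (11*√4)*308 + 332 = (11*2)*308 + 332 = 22*308 + 332 = 6776 + 332 = 7108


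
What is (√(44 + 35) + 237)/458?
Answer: 237/458 + √79/458 ≈ 0.53687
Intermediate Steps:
(√(44 + 35) + 237)/458 = (√79 + 237)/458 = (237 + √79)/458 = 237/458 + √79/458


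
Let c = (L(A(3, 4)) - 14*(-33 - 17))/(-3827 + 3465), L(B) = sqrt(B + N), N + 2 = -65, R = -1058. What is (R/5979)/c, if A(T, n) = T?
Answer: 16756075/183130791 - 191498*I/183130791 ≈ 0.091498 - 0.0010457*I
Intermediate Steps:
N = -67 (N = -2 - 65 = -67)
L(B) = sqrt(-67 + B) (L(B) = sqrt(B - 67) = sqrt(-67 + B))
c = -350/181 - 4*I/181 (c = (sqrt(-67 + 3) - 14*(-33 - 17))/(-3827 + 3465) = (sqrt(-64) - 14*(-50))/(-362) = (8*I + 700)*(-1/362) = (700 + 8*I)*(-1/362) = -350/181 - 4*I/181 ≈ -1.9337 - 0.022099*I)
(R/5979)/c = (-1058/5979)/(-350/181 - 4*I/181) = (-1058*1/5979)*(32761*(-350/181 + 4*I/181)/122516) = -17330569*(-350/181 + 4*I/181)/366261582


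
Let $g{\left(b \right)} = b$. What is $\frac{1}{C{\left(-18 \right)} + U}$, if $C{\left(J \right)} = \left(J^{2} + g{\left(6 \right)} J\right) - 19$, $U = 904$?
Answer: $\frac{1}{1101} \approx 0.00090826$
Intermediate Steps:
$C{\left(J \right)} = -19 + J^{2} + 6 J$ ($C{\left(J \right)} = \left(J^{2} + 6 J\right) - 19 = -19 + J^{2} + 6 J$)
$\frac{1}{C{\left(-18 \right)} + U} = \frac{1}{\left(-19 + \left(-18\right)^{2} + 6 \left(-18\right)\right) + 904} = \frac{1}{\left(-19 + 324 - 108\right) + 904} = \frac{1}{197 + 904} = \frac{1}{1101}$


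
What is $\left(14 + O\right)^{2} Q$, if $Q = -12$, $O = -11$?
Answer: $-108$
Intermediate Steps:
$\left(14 + O\right)^{2} Q = \left(14 - 11\right)^{2} \left(-12\right) = 3^{2} \left(-12\right) = 9 \left(-12\right) = -108$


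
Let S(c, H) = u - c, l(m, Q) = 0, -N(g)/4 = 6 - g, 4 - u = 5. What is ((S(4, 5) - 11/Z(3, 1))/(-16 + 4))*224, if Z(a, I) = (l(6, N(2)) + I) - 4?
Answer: 224/9 ≈ 24.889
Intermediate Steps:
u = -1 (u = 4 - 1*5 = 4 - 5 = -1)
N(g) = -24 + 4*g (N(g) = -4*(6 - g) = -24 + 4*g)
S(c, H) = -1 - c
Z(a, I) = -4 + I (Z(a, I) = (0 + I) - 4 = I - 4 = -4 + I)
((S(4, 5) - 11/Z(3, 1))/(-16 + 4))*224 = (((-1 - 1*4) - 11/(-4 + 1))/(-16 + 4))*224 = (((-1 - 4) - 11/(-3))/(-12))*224 = ((-5 - 11*(-1/3))*(-1/12))*224 = ((-5 + 11/3)*(-1/12))*224 = -4/3*(-1/12)*224 = (1/9)*224 = 224/9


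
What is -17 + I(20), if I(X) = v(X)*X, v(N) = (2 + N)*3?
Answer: 1303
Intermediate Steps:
v(N) = 6 + 3*N
I(X) = X*(6 + 3*X) (I(X) = (6 + 3*X)*X = X*(6 + 3*X))
-17 + I(20) = -17 + 3*20*(2 + 20) = -17 + 3*20*22 = -17 + 1320 = 1303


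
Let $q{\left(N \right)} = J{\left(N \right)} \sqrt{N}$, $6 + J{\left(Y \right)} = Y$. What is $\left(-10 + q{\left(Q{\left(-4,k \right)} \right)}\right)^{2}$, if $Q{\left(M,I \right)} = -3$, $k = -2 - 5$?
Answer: $-143 + 180 i \sqrt{3} \approx -143.0 + 311.77 i$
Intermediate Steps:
$k = -7$ ($k = -2 - 5 = -7$)
$J{\left(Y \right)} = -6 + Y$
$q{\left(N \right)} = \sqrt{N} \left(-6 + N\right)$ ($q{\left(N \right)} = \left(-6 + N\right) \sqrt{N} = \sqrt{N} \left(-6 + N\right)$)
$\left(-10 + q{\left(Q{\left(-4,k \right)} \right)}\right)^{2} = \left(-10 + \sqrt{-3} \left(-6 - 3\right)\right)^{2} = \left(-10 + i \sqrt{3} \left(-9\right)\right)^{2} = \left(-10 - 9 i \sqrt{3}\right)^{2}$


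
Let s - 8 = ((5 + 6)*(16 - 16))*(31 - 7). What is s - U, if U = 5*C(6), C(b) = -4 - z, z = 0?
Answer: 28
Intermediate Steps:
C(b) = -4 (C(b) = -4 - 1*0 = -4 + 0 = -4)
U = -20 (U = 5*(-4) = -20)
s = 8 (s = 8 + ((5 + 6)*(16 - 16))*(31 - 7) = 8 + (11*0)*24 = 8 + 0*24 = 8 + 0 = 8)
s - U = 8 - 1*(-20) = 8 + 20 = 28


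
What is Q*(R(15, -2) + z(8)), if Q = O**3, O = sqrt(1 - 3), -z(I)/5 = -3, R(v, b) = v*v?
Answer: -480*I*sqrt(2) ≈ -678.82*I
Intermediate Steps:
R(v, b) = v**2
z(I) = 15 (z(I) = -5*(-3) = 15)
O = I*sqrt(2) (O = sqrt(-2) = I*sqrt(2) ≈ 1.4142*I)
Q = -2*I*sqrt(2) (Q = (I*sqrt(2))**3 = -2*I*sqrt(2) ≈ -2.8284*I)
Q*(R(15, -2) + z(8)) = (-2*I*sqrt(2))*(15**2 + 15) = (-2*I*sqrt(2))*(225 + 15) = -2*I*sqrt(2)*240 = -480*I*sqrt(2)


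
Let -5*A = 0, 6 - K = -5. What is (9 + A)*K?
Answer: 99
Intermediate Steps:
K = 11 (K = 6 - 1*(-5) = 6 + 5 = 11)
A = 0 (A = -⅕*0 = 0)
(9 + A)*K = (9 + 0)*11 = 9*11 = 99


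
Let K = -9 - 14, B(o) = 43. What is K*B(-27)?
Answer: -989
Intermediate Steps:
K = -23
K*B(-27) = -23*43 = -989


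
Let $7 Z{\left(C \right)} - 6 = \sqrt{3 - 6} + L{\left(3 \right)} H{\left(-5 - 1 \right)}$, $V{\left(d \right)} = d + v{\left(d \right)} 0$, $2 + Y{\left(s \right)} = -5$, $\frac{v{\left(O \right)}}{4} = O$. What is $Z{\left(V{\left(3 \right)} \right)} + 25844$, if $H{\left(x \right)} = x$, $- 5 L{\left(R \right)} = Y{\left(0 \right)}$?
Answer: $\frac{904528}{35} + \frac{i \sqrt{3}}{7} \approx 25844.0 + 0.24744 i$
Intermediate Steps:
$v{\left(O \right)} = 4 O$
$Y{\left(s \right)} = -7$ ($Y{\left(s \right)} = -2 - 5 = -7$)
$V{\left(d \right)} = d$ ($V{\left(d \right)} = d + 4 d 0 = d + 0 = d$)
$L{\left(R \right)} = \frac{7}{5}$ ($L{\left(R \right)} = \left(- \frac{1}{5}\right) \left(-7\right) = \frac{7}{5}$)
$Z{\left(C \right)} = - \frac{12}{35} + \frac{i \sqrt{3}}{7}$ ($Z{\left(C \right)} = \frac{6}{7} + \frac{\sqrt{3 - 6} + \frac{7 \left(-5 - 1\right)}{5}}{7} = \frac{6}{7} + \frac{\sqrt{-3} + \frac{7}{5} \left(-6\right)}{7} = \frac{6}{7} + \frac{i \sqrt{3} - \frac{42}{5}}{7} = \frac{6}{7} + \frac{- \frac{42}{5} + i \sqrt{3}}{7} = \frac{6}{7} - \left(\frac{6}{5} - \frac{i \sqrt{3}}{7}\right) = - \frac{12}{35} + \frac{i \sqrt{3}}{7}$)
$Z{\left(V{\left(3 \right)} \right)} + 25844 = \left(- \frac{12}{35} + \frac{i \sqrt{3}}{7}\right) + 25844 = \frac{904528}{35} + \frac{i \sqrt{3}}{7}$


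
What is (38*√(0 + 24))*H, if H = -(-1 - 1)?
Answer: 152*√6 ≈ 372.32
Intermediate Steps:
H = 2 (H = -1*(-2) = 2)
(38*√(0 + 24))*H = (38*√(0 + 24))*2 = (38*√24)*2 = (38*(2*√6))*2 = (76*√6)*2 = 152*√6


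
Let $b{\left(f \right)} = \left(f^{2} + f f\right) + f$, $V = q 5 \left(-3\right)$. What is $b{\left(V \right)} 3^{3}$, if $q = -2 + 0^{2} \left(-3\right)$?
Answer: $49410$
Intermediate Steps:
$q = -2$ ($q = -2 + 0 \left(-3\right) = -2 + 0 = -2$)
$V = 30$ ($V = \left(-2\right) 5 \left(-3\right) = \left(-10\right) \left(-3\right) = 30$)
$b{\left(f \right)} = f + 2 f^{2}$ ($b{\left(f \right)} = \left(f^{2} + f^{2}\right) + f = 2 f^{2} + f = f + 2 f^{2}$)
$b{\left(V \right)} 3^{3} = 30 \left(1 + 2 \cdot 30\right) 3^{3} = 30 \left(1 + 60\right) 27 = 30 \cdot 61 \cdot 27 = 1830 \cdot 27 = 49410$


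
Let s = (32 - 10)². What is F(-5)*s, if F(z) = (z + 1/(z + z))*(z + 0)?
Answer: 12342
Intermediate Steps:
s = 484 (s = 22² = 484)
F(z) = z*(z + 1/(2*z)) (F(z) = (z + 1/(2*z))*z = z*(z + 1/(2*z)))
F(-5)*s = (½ + (-5)²)*484 = (½ + 25)*484 = (51/2)*484 = 12342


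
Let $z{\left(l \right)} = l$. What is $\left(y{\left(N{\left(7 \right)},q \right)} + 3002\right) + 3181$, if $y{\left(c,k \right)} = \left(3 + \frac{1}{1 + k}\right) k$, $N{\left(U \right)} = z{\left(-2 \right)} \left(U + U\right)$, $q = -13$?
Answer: $\frac{73741}{12} \approx 6145.1$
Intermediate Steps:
$N{\left(U \right)} = - 4 U$ ($N{\left(U \right)} = - 2 \left(U + U\right) = - 2 \cdot 2 U = - 4 U$)
$y{\left(c,k \right)} = k \left(3 + \frac{1}{1 + k}\right)$
$\left(y{\left(N{\left(7 \right)},q \right)} + 3002\right) + 3181 = \left(- \frac{13 \left(4 + 3 \left(-13\right)\right)}{1 - 13} + 3002\right) + 3181 = \left(- \frac{13 \left(4 - 39\right)}{-12} + 3002\right) + 3181 = \left(\left(-13\right) \left(- \frac{1}{12}\right) \left(-35\right) + 3002\right) + 3181 = \left(- \frac{455}{12} + 3002\right) + 3181 = \frac{35569}{12} + 3181 = \frac{73741}{12}$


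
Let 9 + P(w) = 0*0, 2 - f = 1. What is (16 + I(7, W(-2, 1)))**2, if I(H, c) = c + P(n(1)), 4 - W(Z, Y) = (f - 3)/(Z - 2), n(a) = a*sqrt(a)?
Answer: 441/4 ≈ 110.25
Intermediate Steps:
f = 1 (f = 2 - 1*1 = 2 - 1 = 1)
n(a) = a**(3/2)
P(w) = -9 (P(w) = -9 + 0*0 = -9 + 0 = -9)
W(Z, Y) = 4 + 2/(-2 + Z) (W(Z, Y) = 4 - (1 - 3)/(Z - 2) = 4 - (-2)/(-2 + Z) = 4 + 2/(-2 + Z))
I(H, c) = -9 + c (I(H, c) = c - 9 = -9 + c)
(16 + I(7, W(-2, 1)))**2 = (16 + (-9 + 2*(-3 + 2*(-2))/(-2 - 2)))**2 = (16 + (-9 + 2*(-3 - 4)/(-4)))**2 = (16 + (-9 + 2*(-1/4)*(-7)))**2 = (16 + (-9 + 7/2))**2 = (16 - 11/2)**2 = (21/2)**2 = 441/4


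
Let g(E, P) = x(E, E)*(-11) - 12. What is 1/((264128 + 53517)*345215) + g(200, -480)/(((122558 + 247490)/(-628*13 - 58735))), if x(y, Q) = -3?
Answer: -3143941977223373/828120742633600 ≈ -3.7965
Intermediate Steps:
g(E, P) = 21 (g(E, P) = -3*(-11) - 12 = 33 - 12 = 21)
1/((264128 + 53517)*345215) + g(200, -480)/(((122558 + 247490)/(-628*13 - 58735))) = 1/((264128 + 53517)*345215) + 21/(((122558 + 247490)/(-628*13 - 58735))) = (1/345215)/317645 + 21/((370048/(-8164 - 58735))) = (1/317645)*(1/345215) + 21/((370048/(-66899))) = 1/109655818675 + 21/((370048*(-1/66899))) = 1/109655818675 + 21/(-52864/9557) = 1/109655818675 + 21*(-9557/52864) = 1/109655818675 - 28671/7552 = -3143941977223373/828120742633600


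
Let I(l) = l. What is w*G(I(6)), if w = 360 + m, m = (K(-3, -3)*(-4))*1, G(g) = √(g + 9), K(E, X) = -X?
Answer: 348*√15 ≈ 1347.8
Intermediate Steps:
G(g) = √(9 + g)
m = -12 (m = (-1*(-3)*(-4))*1 = (3*(-4))*1 = -12*1 = -12)
w = 348 (w = 360 - 12 = 348)
w*G(I(6)) = 348*√(9 + 6) = 348*√15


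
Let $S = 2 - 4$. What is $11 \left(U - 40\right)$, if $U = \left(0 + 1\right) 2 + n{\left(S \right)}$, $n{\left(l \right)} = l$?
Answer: $-440$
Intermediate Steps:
$S = -2$ ($S = 2 - 4 = -2$)
$U = 0$ ($U = \left(0 + 1\right) 2 - 2 = 1 \cdot 2 - 2 = 2 - 2 = 0$)
$11 \left(U - 40\right) = 11 \left(0 - 40\right) = 11 \left(-40\right) = -440$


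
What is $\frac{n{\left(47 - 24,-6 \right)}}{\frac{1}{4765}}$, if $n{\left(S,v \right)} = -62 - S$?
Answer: $-405025$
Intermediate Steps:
$\frac{n{\left(47 - 24,-6 \right)}}{\frac{1}{4765}} = \frac{-62 - \left(47 - 24\right)}{\frac{1}{4765}} = \left(-62 - \left(47 - 24\right)\right) \frac{1}{\frac{1}{4765}} = \left(-62 - 23\right) 4765 = \left(-85\right) 4765 = -405025$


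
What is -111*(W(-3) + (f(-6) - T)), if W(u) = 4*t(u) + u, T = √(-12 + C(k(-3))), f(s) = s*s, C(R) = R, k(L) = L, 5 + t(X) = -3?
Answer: -111 + 111*I*√15 ≈ -111.0 + 429.9*I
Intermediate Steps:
t(X) = -8 (t(X) = -5 - 3 = -8)
f(s) = s²
T = I*√15 (T = √(-12 - 3) = √(-15) = I*√15 ≈ 3.873*I)
W(u) = -32 + u (W(u) = 4*(-8) + u = -32 + u)
-111*(W(-3) + (f(-6) - T)) = -111*((-32 - 3) + ((-6)² - I*√15)) = -111*(-35 + (36 - I*√15)) = -111*(1 - I*√15) = -111 + 111*I*√15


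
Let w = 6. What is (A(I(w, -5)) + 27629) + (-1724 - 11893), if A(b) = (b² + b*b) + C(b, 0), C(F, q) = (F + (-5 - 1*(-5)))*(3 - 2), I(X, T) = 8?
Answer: 14148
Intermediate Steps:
C(F, q) = F (C(F, q) = (F + (-5 + 5))*1 = (F + 0)*1 = F*1 = F)
A(b) = b + 2*b² (A(b) = (b² + b*b) + b = (b² + b²) + b = 2*b² + b = b + 2*b²)
(A(I(w, -5)) + 27629) + (-1724 - 11893) = (8*(1 + 2*8) + 27629) + (-1724 - 11893) = (8*(1 + 16) + 27629) - 13617 = (8*17 + 27629) - 13617 = (136 + 27629) - 13617 = 27765 - 13617 = 14148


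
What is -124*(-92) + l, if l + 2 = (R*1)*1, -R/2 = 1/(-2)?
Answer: 11407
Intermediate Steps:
R = 1 (R = -2/(-2) = -2*(-½) = 1)
l = -1 (l = -2 + (1*1)*1 = -2 + 1*1 = -2 + 1 = -1)
-124*(-92) + l = -124*(-92) - 1 = 11408 - 1 = 11407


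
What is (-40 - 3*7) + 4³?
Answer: 3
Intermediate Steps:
(-40 - 3*7) + 4³ = (-40 - 21) + 64 = -61 + 64 = 3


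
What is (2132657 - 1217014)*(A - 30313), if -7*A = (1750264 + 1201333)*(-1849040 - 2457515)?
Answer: 11638934675613510592/7 ≈ 1.6627e+18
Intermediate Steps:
A = 12711214818335/7 (A = -(1750264 + 1201333)*(-1849040 - 2457515)/7 = -2951597*(-4306555)/7 = -1/7*(-12711214818335) = 12711214818335/7 ≈ 1.8159e+12)
(2132657 - 1217014)*(A - 30313) = (2132657 - 1217014)*(12711214818335/7 - 30313) = 915643*(12711214606144/7) = 11638934675613510592/7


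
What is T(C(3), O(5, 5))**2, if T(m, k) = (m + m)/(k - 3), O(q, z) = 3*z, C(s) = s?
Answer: 1/4 ≈ 0.25000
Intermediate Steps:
T(m, k) = 2*m/(-3 + k) (T(m, k) = (2*m)/(-3 + k) = 2*m/(-3 + k))
T(C(3), O(5, 5))**2 = (2*3/(-3 + 3*5))**2 = (2*3/(-3 + 15))**2 = (2*3/12)**2 = (2*3*(1/12))**2 = (1/2)**2 = 1/4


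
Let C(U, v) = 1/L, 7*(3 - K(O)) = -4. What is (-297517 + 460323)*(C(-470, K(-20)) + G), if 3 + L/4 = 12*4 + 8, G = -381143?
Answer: -6577550847945/106 ≈ -6.2052e+10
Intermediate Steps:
K(O) = 25/7 (K(O) = 3 - ⅐*(-4) = 3 + 4/7 = 25/7)
L = 212 (L = -12 + 4*(12*4 + 8) = -12 + 4*(48 + 8) = -12 + 4*56 = -12 + 224 = 212)
C(U, v) = 1/212
(-297517 + 460323)*(C(-470, K(-20)) + G) = (-297517 + 460323)*(1/212 - 381143) = 162806*(-80802315/212) = -6577550847945/106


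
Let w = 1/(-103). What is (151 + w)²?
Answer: 241864704/10609 ≈ 22798.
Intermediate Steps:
w = -1/103 ≈ -0.0097087
(151 + w)² = (151 - 1/103)² = (15552/103)² = 241864704/10609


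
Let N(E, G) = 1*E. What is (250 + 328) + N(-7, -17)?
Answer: 571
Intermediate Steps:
N(E, G) = E
(250 + 328) + N(-7, -17) = (250 + 328) - 7 = 578 - 7 = 571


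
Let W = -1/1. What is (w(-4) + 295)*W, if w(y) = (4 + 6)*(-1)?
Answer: -285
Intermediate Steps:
w(y) = -10 (w(y) = 10*(-1) = -10)
W = -1 (W = 1*(-1) = -1)
(w(-4) + 295)*W = (-10 + 295)*(-1) = 285*(-1) = -285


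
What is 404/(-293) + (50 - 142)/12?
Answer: -7951/879 ≈ -9.0455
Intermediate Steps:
404/(-293) + (50 - 142)/12 = 404*(-1/293) - 92*1/12 = -404/293 - 23/3 = -7951/879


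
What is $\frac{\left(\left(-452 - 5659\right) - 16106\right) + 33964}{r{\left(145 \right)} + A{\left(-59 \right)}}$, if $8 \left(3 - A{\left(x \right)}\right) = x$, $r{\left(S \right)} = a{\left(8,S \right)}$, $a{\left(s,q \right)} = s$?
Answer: $\frac{93976}{147} \approx 639.29$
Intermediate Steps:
$r{\left(S \right)} = 8$
$A{\left(x \right)} = 3 - \frac{x}{8}$
$\frac{\left(\left(-452 - 5659\right) - 16106\right) + 33964}{r{\left(145 \right)} + A{\left(-59 \right)}} = \frac{\left(\left(-452 - 5659\right) - 16106\right) + 33964}{8 + \left(3 - - \frac{59}{8}\right)} = \frac{\left(-6111 - 16106\right) + 33964}{8 + \left(3 + \frac{59}{8}\right)} = \frac{-22217 + 33964}{8 + \frac{83}{8}} = \frac{11747}{\frac{147}{8}} = 11747 \cdot \frac{8}{147} = \frac{93976}{147}$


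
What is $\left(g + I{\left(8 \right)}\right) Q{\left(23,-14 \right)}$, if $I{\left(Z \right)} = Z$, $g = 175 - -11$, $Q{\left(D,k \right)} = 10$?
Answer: $1940$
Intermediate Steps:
$g = 186$ ($g = 175 + 11 = 186$)
$\left(g + I{\left(8 \right)}\right) Q{\left(23,-14 \right)} = \left(186 + 8\right) 10 = 194 \cdot 10 = 1940$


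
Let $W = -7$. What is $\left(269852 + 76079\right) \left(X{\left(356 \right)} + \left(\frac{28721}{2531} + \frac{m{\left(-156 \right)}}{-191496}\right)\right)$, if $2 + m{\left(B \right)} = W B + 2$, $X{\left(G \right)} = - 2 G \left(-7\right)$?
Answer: $\frac{69795161098792199}{40389698} \approx 1.728 \cdot 10^{9}$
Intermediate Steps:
$X{\left(G \right)} = 14 G$
$m{\left(B \right)} = - 7 B$ ($m{\left(B \right)} = -2 - \left(-2 + 7 B\right) = - 7 B$)
$\left(269852 + 76079\right) \left(X{\left(356 \right)} + \left(\frac{28721}{2531} + \frac{m{\left(-156 \right)}}{-191496}\right)\right) = \left(269852 + 76079\right) \left(14 \cdot 356 + \left(\frac{28721}{2531} + \frac{\left(-7\right) \left(-156\right)}{-191496}\right)\right) = 345931 \left(4984 + \left(28721 \cdot \frac{1}{2531} + 1092 \left(- \frac{1}{191496}\right)\right)\right) = 345931 \left(4984 + \left(\frac{28721}{2531} - \frac{91}{15958}\right)\right) = 345931 \left(4984 + \frac{458099397}{40389698}\right) = 345931 \cdot \frac{201760354229}{40389698} = \frac{69795161098792199}{40389698}$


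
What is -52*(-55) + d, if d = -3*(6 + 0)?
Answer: 2842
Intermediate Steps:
d = -18 (d = -3*6 = -18)
-52*(-55) + d = -52*(-55) - 18 = 2860 - 18 = 2842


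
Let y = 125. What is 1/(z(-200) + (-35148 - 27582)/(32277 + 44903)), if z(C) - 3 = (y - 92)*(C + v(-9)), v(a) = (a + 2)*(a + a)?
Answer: -454/1107675 ≈ -0.00040987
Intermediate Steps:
v(a) = 2*a*(2 + a) (v(a) = (2 + a)*(2*a) = 2*a*(2 + a))
z(C) = 4161 + 33*C (z(C) = 3 + (125 - 92)*(C + 2*(-9)*(2 - 9)) = 3 + 33*(C + 2*(-9)*(-7)) = 3 + 33*(C + 126) = 3 + 33*(126 + C) = 3 + (4158 + 33*C) = 4161 + 33*C)
1/(z(-200) + (-35148 - 27582)/(32277 + 44903)) = 1/((4161 + 33*(-200)) + (-35148 - 27582)/(32277 + 44903)) = 1/((4161 - 6600) - 62730/77180) = 1/(-2439 - 62730*1/77180) = 1/(-2439 - 369/454) = 1/(-1107675/454) = -454/1107675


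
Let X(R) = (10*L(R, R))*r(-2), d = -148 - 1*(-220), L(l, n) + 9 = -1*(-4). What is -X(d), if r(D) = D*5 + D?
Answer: -600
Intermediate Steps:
L(l, n) = -5 (L(l, n) = -9 - 1*(-4) = -9 + 4 = -5)
r(D) = 6*D (r(D) = 5*D + D = 6*D)
d = 72 (d = -148 + 220 = 72)
X(R) = 600 (X(R) = (10*(-5))*(6*(-2)) = -50*(-12) = 600)
-X(d) = -1*600 = -600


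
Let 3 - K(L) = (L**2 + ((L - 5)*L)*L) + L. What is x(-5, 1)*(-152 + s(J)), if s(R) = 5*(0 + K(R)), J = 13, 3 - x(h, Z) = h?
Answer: -62456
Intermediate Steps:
x(h, Z) = 3 - h
K(L) = 3 - L - L**2 - L**2*(-5 + L) (K(L) = 3 - ((L**2 + ((L - 5)*L)*L) + L) = 3 - ((L**2 + ((-5 + L)*L)*L) + L) = 3 - ((L**2 + (L*(-5 + L))*L) + L) = 3 - ((L**2 + L**2*(-5 + L)) + L) = 3 - (L + L**2 + L**2*(-5 + L)) = 3 + (-L - L**2 - L**2*(-5 + L)) = 3 - L - L**2 - L**2*(-5 + L))
s(R) = 15 - 5*R - 5*R**3 + 20*R**2 (s(R) = 5*(0 + (3 - R - R**3 + 4*R**2)) = 5*(3 - R - R**3 + 4*R**2) = 15 - 5*R - 5*R**3 + 20*R**2)
x(-5, 1)*(-152 + s(J)) = (3 - 1*(-5))*(-152 + (15 - 5*13 - 5*13**3 + 20*13**2)) = (3 + 5)*(-152 + (15 - 65 - 5*2197 + 20*169)) = 8*(-152 + (15 - 65 - 10985 + 3380)) = 8*(-152 - 7655) = 8*(-7807) = -62456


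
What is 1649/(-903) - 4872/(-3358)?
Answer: -568963/1516137 ≈ -0.37527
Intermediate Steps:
1649/(-903) - 4872/(-3358) = 1649*(-1/903) - 4872*(-1/3358) = -1649/903 + 2436/1679 = -568963/1516137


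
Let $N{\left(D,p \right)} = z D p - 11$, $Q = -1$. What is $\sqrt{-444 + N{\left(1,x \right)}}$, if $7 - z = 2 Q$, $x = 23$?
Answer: $2 i \sqrt{62} \approx 15.748 i$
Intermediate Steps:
$z = 9$ ($z = 7 - 2 \left(-1\right) = 7 - -2 = 7 + 2 = 9$)
$N{\left(D,p \right)} = -11 + 9 D p$ ($N{\left(D,p \right)} = 9 D p - 11 = -11 + 9 D p$)
$\sqrt{-444 + N{\left(1,x \right)}} = \sqrt{-444 - \left(11 - 207\right)} = \sqrt{-444 + \left(-11 + 207\right)} = \sqrt{-444 + 196} = \sqrt{-248} = 2 i \sqrt{62}$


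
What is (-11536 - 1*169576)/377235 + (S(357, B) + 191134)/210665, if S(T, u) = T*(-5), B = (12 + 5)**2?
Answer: 6655022107/15894042255 ≈ 0.41871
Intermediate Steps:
B = 289 (B = 17**2 = 289)
S(T, u) = -5*T
(-11536 - 1*169576)/377235 + (S(357, B) + 191134)/210665 = (-11536 - 1*169576)/377235 + (-5*357 + 191134)/210665 = (-11536 - 169576)*(1/377235) + (-1785 + 191134)*(1/210665) = -181112*1/377235 + 189349*(1/210665) = -181112/377235 + 189349/210665 = 6655022107/15894042255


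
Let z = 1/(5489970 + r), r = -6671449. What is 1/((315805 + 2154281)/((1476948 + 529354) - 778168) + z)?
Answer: 241835755031/486392251510 ≈ 0.49720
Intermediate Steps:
z = -1/1181479 (z = 1/(5489970 - 6671449) = 1/(-1181479) = -1/1181479 ≈ -8.4640e-7)
1/((315805 + 2154281)/((1476948 + 529354) - 778168) + z) = 1/((315805 + 2154281)/((1476948 + 529354) - 778168) - 1/1181479) = 1/(2470086/(2006302 - 778168) - 1/1181479) = 1/(2470086/1228134 - 1/1181479) = 1/(2470086*(1/1228134) - 1/1181479) = 1/(411681/204689 - 1/1181479) = 1/(486392251510/241835755031) = 241835755031/486392251510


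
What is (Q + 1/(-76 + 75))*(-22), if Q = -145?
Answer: 3212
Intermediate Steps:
(Q + 1/(-76 + 75))*(-22) = (-145 + 1/(-76 + 75))*(-22) = (-145 + 1/(-1))*(-22) = (-145 - 1)*(-22) = -146*(-22) = 3212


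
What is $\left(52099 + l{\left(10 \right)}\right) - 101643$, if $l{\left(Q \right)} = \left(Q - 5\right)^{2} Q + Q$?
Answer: $-49284$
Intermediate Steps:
$l{\left(Q \right)} = Q + Q \left(-5 + Q\right)^{2}$ ($l{\left(Q \right)} = \left(-5 + Q\right)^{2} Q + Q = Q \left(-5 + Q\right)^{2} + Q = Q + Q \left(-5 + Q\right)^{2}$)
$\left(52099 + l{\left(10 \right)}\right) - 101643 = \left(52099 + 10 \left(1 + \left(-5 + 10\right)^{2}\right)\right) - 101643 = \left(52099 + 10 \left(1 + 5^{2}\right)\right) - 101643 = \left(52099 + 10 \left(1 + 25\right)\right) - 101643 = \left(52099 + 10 \cdot 26\right) - 101643 = \left(52099 + 260\right) - 101643 = 52359 - 101643 = -49284$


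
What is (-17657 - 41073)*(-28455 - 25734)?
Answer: 3182519970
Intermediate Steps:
(-17657 - 41073)*(-28455 - 25734) = -58730*(-54189) = 3182519970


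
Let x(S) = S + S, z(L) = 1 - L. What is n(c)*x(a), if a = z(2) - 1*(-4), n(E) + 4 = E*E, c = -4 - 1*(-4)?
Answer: -24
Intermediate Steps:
c = 0 (c = -4 + 4 = 0)
n(E) = -4 + E² (n(E) = -4 + E*E = -4 + E²)
a = 3 (a = (1 - 1*2) - 1*(-4) = (1 - 2) + 4 = -1 + 4 = 3)
x(S) = 2*S
n(c)*x(a) = (-4 + 0²)*(2*3) = (-4 + 0)*6 = -4*6 = -24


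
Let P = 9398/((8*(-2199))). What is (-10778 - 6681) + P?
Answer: -153574063/8796 ≈ -17460.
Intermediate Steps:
P = -4699/8796 (P = 9398/(-17592) = 9398*(-1/17592) = -4699/8796 ≈ -0.53422)
(-10778 - 6681) + P = (-10778 - 6681) - 4699/8796 = -17459 - 4699/8796 = -153574063/8796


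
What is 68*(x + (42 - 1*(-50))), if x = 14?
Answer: 7208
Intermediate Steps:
68*(x + (42 - 1*(-50))) = 68*(14 + (42 - 1*(-50))) = 68*(14 + (42 + 50)) = 68*(14 + 92) = 68*106 = 7208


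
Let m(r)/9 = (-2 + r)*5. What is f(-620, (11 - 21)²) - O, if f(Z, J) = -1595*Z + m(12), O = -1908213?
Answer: 2897563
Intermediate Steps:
m(r) = -90 + 45*r (m(r) = 9*((-2 + r)*5) = 9*(-10 + 5*r) = -90 + 45*r)
f(Z, J) = 450 - 1595*Z (f(Z, J) = -1595*Z + (-90 + 45*12) = -1595*Z + (-90 + 540) = -1595*Z + 450 = 450 - 1595*Z)
f(-620, (11 - 21)²) - O = (450 - 1595*(-620)) - 1*(-1908213) = (450 + 988900) + 1908213 = 989350 + 1908213 = 2897563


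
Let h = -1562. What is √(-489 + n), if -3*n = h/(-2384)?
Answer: I*√1564003830/1788 ≈ 22.118*I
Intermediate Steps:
n = -781/3576 (n = -(-1562)/(3*(-2384)) = -(-1562)*(-1)/(3*2384) = -⅓*781/1192 = -781/3576 ≈ -0.21840)
√(-489 + n) = √(-489 - 781/3576) = √(-1749445/3576) = I*√1564003830/1788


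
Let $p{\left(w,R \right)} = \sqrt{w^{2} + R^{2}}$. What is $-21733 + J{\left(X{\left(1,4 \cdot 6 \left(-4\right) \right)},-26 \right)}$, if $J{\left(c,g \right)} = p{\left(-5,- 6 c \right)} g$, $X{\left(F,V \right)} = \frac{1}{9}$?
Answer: $-21733 - \frac{26 \sqrt{229}}{3} \approx -21864.0$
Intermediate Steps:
$X{\left(F,V \right)} = \frac{1}{9}$
$p{\left(w,R \right)} = \sqrt{R^{2} + w^{2}}$
$J{\left(c,g \right)} = g \sqrt{25 + 36 c^{2}}$ ($J{\left(c,g \right)} = \sqrt{\left(- 6 c\right)^{2} + \left(-5\right)^{2}} g = \sqrt{36 c^{2} + 25} g = \sqrt{25 + 36 c^{2}} g = g \sqrt{25 + 36 c^{2}}$)
$-21733 + J{\left(X{\left(1,4 \cdot 6 \left(-4\right) \right)},-26 \right)} = -21733 - 26 \sqrt{25 + \frac{36}{81}} = -21733 - 26 \sqrt{25 + 36 \cdot \frac{1}{81}} = -21733 - 26 \sqrt{25 + \frac{4}{9}} = -21733 - 26 \sqrt{\frac{229}{9}} = -21733 - 26 \frac{\sqrt{229}}{3} = -21733 - \frac{26 \sqrt{229}}{3}$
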